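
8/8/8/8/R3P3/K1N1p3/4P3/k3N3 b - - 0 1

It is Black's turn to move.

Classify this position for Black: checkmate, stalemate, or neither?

stalemate

Black to move; black king on a1.
In check: no.
King squares — b1: attacked by Nc3; a2: attacked by Ka3; b2: attacked by Ka3.
Legal moves for Black: none.
Not in check and no legal moves → stalemate.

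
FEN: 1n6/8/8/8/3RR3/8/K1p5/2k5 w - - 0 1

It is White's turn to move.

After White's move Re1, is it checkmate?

After Re1: black king on c1; in check: yes, from the white rook on e1.
King squares — b1: attacked by Re1; d1: attacked by Re1; b2: attacked by Ka2; c2: own pawn; d2: attacked by Rd4.
Black has no legal moves → checkmate.

yes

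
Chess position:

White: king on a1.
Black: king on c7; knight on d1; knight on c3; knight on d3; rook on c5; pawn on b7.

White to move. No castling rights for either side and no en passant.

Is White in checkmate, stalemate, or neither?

stalemate

White to move; white king on a1.
In check: no.
King squares — b1: attacked by Nc3; a2: attacked by Nc3; b2: attacked by Nd1.
Legal moves for White: none.
Not in check and no legal moves → stalemate.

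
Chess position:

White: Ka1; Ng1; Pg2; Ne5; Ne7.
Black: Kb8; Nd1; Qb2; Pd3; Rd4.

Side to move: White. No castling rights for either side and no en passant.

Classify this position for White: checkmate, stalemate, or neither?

checkmate

White to move; white king on a1.
In check: yes, from the black queen on b2.
King squares — b1: attacked by Qb2; a2: attacked by Qb2; b2: attacked by Nd1.
Legal moves for White: none.
In check with no legal moves → checkmate.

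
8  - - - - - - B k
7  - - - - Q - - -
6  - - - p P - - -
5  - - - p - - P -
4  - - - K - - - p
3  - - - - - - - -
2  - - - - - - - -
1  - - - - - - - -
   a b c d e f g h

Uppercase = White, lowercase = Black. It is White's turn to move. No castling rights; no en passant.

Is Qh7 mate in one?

yes

After Qh7: black king on h8; in check: yes, from the white queen on h7.
King squares — g7: attacked by Qh7; h7: attacked by Bg8; g8: attacked by Qh7.
Black has no legal moves → checkmate.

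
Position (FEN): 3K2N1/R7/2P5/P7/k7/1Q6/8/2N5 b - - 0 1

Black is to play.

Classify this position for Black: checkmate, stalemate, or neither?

checkmate

Black to move; black king on a4.
In check: yes, from the white queen on b3.
King squares — a3: attacked by Qb3; b3: attacked by Nc1; b4: attacked by Qb3; a5: attacked by Ra7; b5: attacked by Qb3.
Legal moves for Black: none.
In check with no legal moves → checkmate.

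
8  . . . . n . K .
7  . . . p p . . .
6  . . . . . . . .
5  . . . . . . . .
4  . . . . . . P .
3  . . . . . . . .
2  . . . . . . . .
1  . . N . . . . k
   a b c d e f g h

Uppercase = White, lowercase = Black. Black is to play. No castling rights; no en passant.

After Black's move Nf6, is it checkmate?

After Nf6: white king on g8; in check: yes, from the black knight on f6.
White has 4 legal replies: Kh8, Kf8, Kg7, Kf7.
In check but a legal move exists → not checkmate.

no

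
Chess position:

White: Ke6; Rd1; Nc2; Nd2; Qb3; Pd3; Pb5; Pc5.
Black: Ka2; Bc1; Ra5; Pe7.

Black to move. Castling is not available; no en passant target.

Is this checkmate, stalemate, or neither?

checkmate

Black to move; black king on a2.
In check: yes, from the white queen on b3.
King squares — a1: attacked by Nc2; b1: attacked by Nd2; b2: attacked by Qb3; a3: attacked by Nc2; b3: attacked by Nd2.
Legal moves for Black: none.
In check with no legal moves → checkmate.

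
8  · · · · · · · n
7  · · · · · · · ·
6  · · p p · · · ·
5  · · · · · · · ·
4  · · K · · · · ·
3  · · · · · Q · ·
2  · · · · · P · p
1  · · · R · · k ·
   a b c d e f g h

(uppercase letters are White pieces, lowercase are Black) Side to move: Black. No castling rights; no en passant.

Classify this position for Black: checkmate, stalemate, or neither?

checkmate

Black to move; black king on g1.
In check: yes, from the white rook on d1.
King squares — f1: attacked by Rd1; h1: attacked by Rd1; f2: attacked by Qf3; g2: attacked by Qf3; h2: own pawn.
Legal moves for Black: none.
In check with no legal moves → checkmate.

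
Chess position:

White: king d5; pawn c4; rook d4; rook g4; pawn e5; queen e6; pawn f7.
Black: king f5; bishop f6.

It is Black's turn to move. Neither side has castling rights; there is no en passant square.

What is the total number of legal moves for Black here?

0

Black to move; king on f5.
In check: yes, from the white queen on e6.
Legal moves: none.
Count: 0.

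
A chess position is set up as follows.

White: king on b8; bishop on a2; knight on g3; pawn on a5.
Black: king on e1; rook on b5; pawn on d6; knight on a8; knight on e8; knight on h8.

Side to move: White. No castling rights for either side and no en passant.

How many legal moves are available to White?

3

White to move; king on b8.
In check: yes, from the black rook on b5.
Legal moves: Kc8, Kxa8, Ka7.
Count: 3.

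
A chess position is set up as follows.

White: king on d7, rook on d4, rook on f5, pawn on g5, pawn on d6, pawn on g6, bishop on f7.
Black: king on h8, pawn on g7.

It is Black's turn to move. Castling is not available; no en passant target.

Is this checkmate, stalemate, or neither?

stalemate

Black to move; black king on h8.
In check: no.
King squares — g7: own pawn; h7: attacked by Pg6; g8: attacked by Bf7.
Legal moves for Black: none.
Not in check and no legal moves → stalemate.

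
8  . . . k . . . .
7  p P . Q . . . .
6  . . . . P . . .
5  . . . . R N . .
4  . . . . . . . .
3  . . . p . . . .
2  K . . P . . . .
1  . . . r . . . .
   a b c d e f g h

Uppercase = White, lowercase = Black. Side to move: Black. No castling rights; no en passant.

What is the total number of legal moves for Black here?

0

Black to move; king on d8.
In check: yes, from the white queen on d7.
Legal moves: none.
Count: 0.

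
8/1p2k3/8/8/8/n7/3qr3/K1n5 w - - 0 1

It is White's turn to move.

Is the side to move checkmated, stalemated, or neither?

White to move; white king on a1.
In check: no.
King squares — b1: attacked by Na3; a2: attacked by Nc1; b2: attacked by Qd2.
Legal moves for White: none.
Not in check and no legal moves → stalemate.

stalemate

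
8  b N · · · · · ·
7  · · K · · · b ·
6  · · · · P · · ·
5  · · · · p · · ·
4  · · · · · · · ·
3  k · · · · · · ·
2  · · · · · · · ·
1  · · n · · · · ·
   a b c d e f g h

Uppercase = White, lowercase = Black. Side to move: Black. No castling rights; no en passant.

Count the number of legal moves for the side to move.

Black to move; king on a3.
In check: no.
Legal moves: Bb7, Bc6, Bd5, Be4, Bf3, Bg2, Bh1, Bh8, Bf8, Bh6, Bf6, Kb4, Ka4, Kb3, Kb2, Ka2, Nd3, Nb3, Ne2, Na2, e4.
Count: 21.

21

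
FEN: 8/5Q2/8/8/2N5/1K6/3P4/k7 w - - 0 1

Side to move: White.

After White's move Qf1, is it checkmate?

yes

After Qf1: black king on a1; in check: yes, from the white queen on f1.
King squares — b1: attacked by Qf1; a2: attacked by Kb3; b2: attacked by Kb3.
Black has no legal moves → checkmate.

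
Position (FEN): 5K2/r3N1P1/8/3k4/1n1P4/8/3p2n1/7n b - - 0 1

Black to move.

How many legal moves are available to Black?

Black to move; king on d5.
In check: yes, from the white knight on e7.
Legal moves: Ke6, Kd6, Ke4, Kxd4, Kc4, Rxe7.
Count: 6.

6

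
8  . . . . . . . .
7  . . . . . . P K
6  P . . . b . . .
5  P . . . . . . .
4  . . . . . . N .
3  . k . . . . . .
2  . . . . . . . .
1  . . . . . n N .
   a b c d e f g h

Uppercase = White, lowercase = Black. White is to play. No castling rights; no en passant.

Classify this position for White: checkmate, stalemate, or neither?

White to move; white king on h7.
In check: no.
Legal moves for White: Kh8, Kh6, Kg6, Nh6, Nf6, Ne5, Ne3, Nh2, Nf2, Nh3, Nf3, Ne2, g8=Q, g8=R, g8=B, g8=N, a7.
White has 17 legal moves and is not in check → neither.

neither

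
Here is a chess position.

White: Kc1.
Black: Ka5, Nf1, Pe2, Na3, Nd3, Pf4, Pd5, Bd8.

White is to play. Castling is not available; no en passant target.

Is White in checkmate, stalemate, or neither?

checkmate

White to move; white king on c1.
In check: yes, from the black knight on d3.
King squares — b1: attacked by Na3; d1: attacked by Pe2; b2: attacked by Nd3; c2: attacked by Na3; d2: attacked by Nf1.
Legal moves for White: none.
In check with no legal moves → checkmate.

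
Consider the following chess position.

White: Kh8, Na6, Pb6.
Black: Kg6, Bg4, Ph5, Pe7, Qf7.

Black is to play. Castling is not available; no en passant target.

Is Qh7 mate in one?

After Qh7: white king on h8; in check: yes, from the black queen on h7.
King squares — g7: attacked by Kg6; h7: attacked by Kg6; g8: attacked by Qh7.
White has no legal moves → checkmate.

yes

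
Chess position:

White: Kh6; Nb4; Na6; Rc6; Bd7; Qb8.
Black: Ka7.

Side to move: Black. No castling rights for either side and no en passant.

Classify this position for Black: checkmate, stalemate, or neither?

Black to move; black king on a7.
In check: yes, from the white queen on b8.
King squares — a6: attacked by Nb4; b6: attacked by Rc6; b7: attacked by Qb8; a8: attacked by Qb8; b8: attacked by Na6.
Legal moves for Black: none.
In check with no legal moves → checkmate.

checkmate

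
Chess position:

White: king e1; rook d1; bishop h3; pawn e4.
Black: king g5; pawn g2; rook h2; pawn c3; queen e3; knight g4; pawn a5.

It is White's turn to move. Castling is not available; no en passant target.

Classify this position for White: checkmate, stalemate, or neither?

White to move; white king on e1.
In check: yes, from the black queen on e3.
King squares — d1: own rook; f1: attacked by Pg2; d2: attacked by Pc3; e2: attacked by Qe3; f2: attacked by Qe3.
Legal moves for White: none.
In check with no legal moves → checkmate.

checkmate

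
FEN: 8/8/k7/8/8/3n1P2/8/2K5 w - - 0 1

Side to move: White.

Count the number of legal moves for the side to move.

4

White to move; king on c1.
In check: yes, from the black knight on d3.
Legal moves: Kd2, Kc2, Kd1, Kb1.
Count: 4.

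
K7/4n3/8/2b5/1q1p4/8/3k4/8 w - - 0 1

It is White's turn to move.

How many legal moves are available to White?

White to move; king on a8.
In check: no.
Legal moves: none.
Count: 0.

0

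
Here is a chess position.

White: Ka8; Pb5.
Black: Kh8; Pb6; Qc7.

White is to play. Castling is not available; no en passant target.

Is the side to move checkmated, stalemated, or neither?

stalemate

White to move; white king on a8.
In check: no.
King squares — a7: attacked by Qc7; b7: attacked by Qc7; b8: attacked by Qc7.
Legal moves for White: none.
Not in check and no legal moves → stalemate.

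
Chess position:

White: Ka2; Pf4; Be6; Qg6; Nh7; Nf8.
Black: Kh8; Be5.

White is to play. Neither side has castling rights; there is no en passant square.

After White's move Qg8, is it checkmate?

After Qg8: black king on h8; in check: yes, from the white queen on g8.
King squares — g7: attacked by Qg8; h7: attacked by Nf8; g8: attacked by Be6.
Black has no legal moves → checkmate.

yes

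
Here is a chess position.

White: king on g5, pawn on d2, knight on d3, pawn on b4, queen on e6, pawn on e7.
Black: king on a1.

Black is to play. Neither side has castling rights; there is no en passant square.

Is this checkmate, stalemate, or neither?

neither

Black to move; black king on a1.
In check: no.
Legal moves for Black: Kb1.
Black has 1 legal move and is not in check → neither.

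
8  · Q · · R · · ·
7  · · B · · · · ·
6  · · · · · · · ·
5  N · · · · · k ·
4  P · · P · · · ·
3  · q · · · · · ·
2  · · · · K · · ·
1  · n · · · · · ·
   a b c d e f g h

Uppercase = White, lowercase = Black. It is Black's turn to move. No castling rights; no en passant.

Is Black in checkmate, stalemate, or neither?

Black to move; black king on g5.
In check: no.
Legal moves for Black include: Kh6, Kg6, Kf6, Kh5, Kf5, Kh4, Kg4, Qg8, Qxb8, Qf7, Qb7, Qe6+, Qb6, Qd5, Qb5+, Qc4+, Qb4, Qxa4, ... (list truncated; more exist).
Black has legal moves and is not in check → neither.

neither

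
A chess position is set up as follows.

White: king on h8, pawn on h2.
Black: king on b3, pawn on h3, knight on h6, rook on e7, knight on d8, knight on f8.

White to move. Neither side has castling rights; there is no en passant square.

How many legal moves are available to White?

0

White to move; king on h8.
In check: no.
Legal moves: none.
Count: 0.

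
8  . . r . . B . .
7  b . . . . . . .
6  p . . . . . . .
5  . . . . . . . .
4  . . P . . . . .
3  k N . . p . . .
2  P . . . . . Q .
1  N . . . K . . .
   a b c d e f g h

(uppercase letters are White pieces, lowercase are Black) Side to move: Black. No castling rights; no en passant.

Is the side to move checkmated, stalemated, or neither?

Black to move; black king on a3.
In check: yes, from the white bishop on f8.
Legal moves for Black: Ka4, Rxf8, Rc5, Bc5.
Black is in check but has 4 legal moves → neither.

neither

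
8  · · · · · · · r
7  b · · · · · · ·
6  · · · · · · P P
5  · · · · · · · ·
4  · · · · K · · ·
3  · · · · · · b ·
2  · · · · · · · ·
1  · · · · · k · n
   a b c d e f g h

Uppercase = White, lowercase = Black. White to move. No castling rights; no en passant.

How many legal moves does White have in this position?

White to move; king on e4.
In check: no.
Legal moves: Kf5, Kd5, Kf3, Kd3, h7, g7.
Count: 6.

6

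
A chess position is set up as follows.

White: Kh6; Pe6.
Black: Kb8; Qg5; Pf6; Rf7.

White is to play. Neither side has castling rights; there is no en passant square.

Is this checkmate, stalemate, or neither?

White to move; white king on h6.
In check: yes, from the black queen on g5.
King squares — g5: attacked by Pf6; h5: attacked by Qg5; g6: attacked by Qg5; g7: attacked by Qg5; h7: attacked by Rf7.
Legal moves for White: none.
In check with no legal moves → checkmate.

checkmate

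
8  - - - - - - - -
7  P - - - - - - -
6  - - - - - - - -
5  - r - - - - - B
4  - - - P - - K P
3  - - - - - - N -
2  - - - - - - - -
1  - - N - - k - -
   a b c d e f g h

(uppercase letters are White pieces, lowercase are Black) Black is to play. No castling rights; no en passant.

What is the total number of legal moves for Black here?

Black to move; king on f1.
In check: yes, from the white knight on g3.
Legal moves: Kg2, Kf2, Kg1, Ke1.
Count: 4.

4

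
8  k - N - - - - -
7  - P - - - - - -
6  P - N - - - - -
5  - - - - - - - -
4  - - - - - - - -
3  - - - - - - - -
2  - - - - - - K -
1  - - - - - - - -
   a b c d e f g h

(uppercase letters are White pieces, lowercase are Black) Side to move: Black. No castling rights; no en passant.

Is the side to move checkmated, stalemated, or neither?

Black to move; black king on a8.
In check: yes, from the white pawn on b7.
King squares — a7: attacked by Nc6; b7: attacked by Pa6; b8: attacked by Nc6.
Legal moves for Black: none.
In check with no legal moves → checkmate.

checkmate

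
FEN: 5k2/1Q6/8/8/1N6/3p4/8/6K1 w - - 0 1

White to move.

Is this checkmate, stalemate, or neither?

White to move; white king on g1.
In check: no.
Legal moves for White include: Qc8+, Qb8+, Qa8+, Qh7, Qg7+, Qf7+, Qe7+, Qd7, Qc7, Qa7, Qc6, Qb6, Qa6, Qd5, Qb5, Qe4, Qf3+, Qg2, ... (list truncated; more exist).
White has legal moves and is not in check → neither.

neither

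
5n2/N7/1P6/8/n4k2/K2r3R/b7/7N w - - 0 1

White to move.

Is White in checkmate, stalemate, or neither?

neither

White to move; white king on a3.
In check: yes, from the black rook on d3.
Legal moves for White: Kb4, Kxa4, Kxa2, Rxd3.
White is in check but has 4 legal moves → neither.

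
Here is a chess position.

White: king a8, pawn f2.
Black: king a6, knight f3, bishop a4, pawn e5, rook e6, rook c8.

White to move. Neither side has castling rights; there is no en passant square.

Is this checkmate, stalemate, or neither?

checkmate

White to move; white king on a8.
In check: yes, from the black rook on c8.
King squares — a7: attacked by Ka6; b7: attacked by Ka6; b8: attacked by Rc8.
Legal moves for White: none.
In check with no legal moves → checkmate.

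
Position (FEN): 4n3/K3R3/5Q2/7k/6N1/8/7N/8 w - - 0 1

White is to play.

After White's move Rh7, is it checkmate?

yes

After Rh7: black king on h5; in check: yes, from the white rook on h7.
King squares — g4: attacked by Nh2; h4: attacked by Qf6; g5: attacked by Qf6; g6: attacked by Qf6; h6: attacked by Ng4.
Black has no legal moves → checkmate.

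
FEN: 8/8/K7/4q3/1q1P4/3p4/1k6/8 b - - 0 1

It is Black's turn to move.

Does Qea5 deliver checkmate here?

yes

After Qea5: white king on a6; in check: yes, from the black queen on a5.
King squares — a5: attacked by Qb4; b5: attacked by Qb4; b6: attacked by Qb4; a7: attacked by Qa5; b7: attacked by Qb4.
White has no legal moves → checkmate.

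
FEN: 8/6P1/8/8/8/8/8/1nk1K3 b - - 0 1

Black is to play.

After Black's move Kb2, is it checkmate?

After Kb2: white king on e1; in check: no.
White is not in check, so this cannot be checkmate.

no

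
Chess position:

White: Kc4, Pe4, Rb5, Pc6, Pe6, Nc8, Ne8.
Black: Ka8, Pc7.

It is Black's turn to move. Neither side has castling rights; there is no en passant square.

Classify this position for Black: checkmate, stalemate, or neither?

stalemate

Black to move; black king on a8.
In check: no.
King squares — a7: attacked by Nc8; b7: attacked by Rb5; b8: attacked by Rb5.
Legal moves for Black: none.
Not in check and no legal moves → stalemate.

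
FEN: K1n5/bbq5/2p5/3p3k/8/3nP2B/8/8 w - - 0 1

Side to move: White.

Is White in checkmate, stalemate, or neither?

checkmate

White to move; white king on a8.
In check: yes, from the black bishop on b7.
King squares — a7: attacked by Nc8; b7: attacked by Qc7; b8: attacked by Ba7.
Legal moves for White: none.
In check with no legal moves → checkmate.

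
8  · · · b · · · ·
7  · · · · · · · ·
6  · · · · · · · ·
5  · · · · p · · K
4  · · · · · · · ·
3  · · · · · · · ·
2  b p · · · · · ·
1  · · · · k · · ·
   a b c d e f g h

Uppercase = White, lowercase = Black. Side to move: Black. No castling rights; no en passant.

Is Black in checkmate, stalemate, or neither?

neither

Black to move; black king on e1.
In check: no.
Legal moves for Black include: Be7, Bc7, Bf6, Bb6, Bg5, Ba5, Bh4, Bg8, Bf7+, Be6, Bd5, Bc4, Bb3, Bb1, Kf2, Ke2, Kd2, Kf1, ... (list truncated; more exist).
Black has legal moves and is not in check → neither.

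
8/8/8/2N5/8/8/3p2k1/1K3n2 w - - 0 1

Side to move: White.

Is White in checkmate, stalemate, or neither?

neither

White to move; white king on b1.
In check: no.
Legal moves for White: Nd7, Nb7, Ne6, Na6, Ne4, Na4, Nd3, Nb3, Kc2, Kb2, Ka2, Ka1.
White has 12 legal moves and is not in check → neither.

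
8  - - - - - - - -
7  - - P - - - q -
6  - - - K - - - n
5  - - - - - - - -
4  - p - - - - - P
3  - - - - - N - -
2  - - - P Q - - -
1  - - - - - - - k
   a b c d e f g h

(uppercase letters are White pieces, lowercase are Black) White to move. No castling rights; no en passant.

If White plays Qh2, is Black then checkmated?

yes

After Qh2: black king on h1; in check: yes, from the white queen on h2.
King squares — g1: attacked by Qh2; g2: attacked by Qh2; h2: attacked by Nf3.
Black has no legal moves → checkmate.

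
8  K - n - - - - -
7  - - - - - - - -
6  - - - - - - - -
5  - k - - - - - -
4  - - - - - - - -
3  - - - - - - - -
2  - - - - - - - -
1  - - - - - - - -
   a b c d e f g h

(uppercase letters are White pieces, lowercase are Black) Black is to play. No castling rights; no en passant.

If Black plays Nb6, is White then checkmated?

no

After Nb6: white king on a8; in check: yes, from the black knight on b6.
White has 3 legal replies: Kb8, Kb7, Ka7.
In check but a legal move exists → not checkmate.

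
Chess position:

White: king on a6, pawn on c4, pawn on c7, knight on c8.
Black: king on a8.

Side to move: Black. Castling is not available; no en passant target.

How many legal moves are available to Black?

Black to move; king on a8.
In check: no.
Legal moves: none.
Count: 0.

0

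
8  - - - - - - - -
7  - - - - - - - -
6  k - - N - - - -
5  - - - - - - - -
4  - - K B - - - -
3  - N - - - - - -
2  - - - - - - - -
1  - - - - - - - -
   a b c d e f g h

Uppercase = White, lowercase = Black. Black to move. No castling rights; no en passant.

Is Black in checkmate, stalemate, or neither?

stalemate

Black to move; black king on a6.
In check: no.
King squares — a5: attacked by Nb3; b5: attacked by Kc4; b6: attacked by Bd4; a7: attacked by Bd4; b7: attacked by Nd6.
Legal moves for Black: none.
Not in check and no legal moves → stalemate.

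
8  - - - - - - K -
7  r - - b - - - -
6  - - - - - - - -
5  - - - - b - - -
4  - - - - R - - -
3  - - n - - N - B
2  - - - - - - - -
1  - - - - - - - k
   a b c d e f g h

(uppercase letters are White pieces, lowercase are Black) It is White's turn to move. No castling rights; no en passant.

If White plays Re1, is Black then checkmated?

yes

After Re1: black king on h1; in check: yes, from the white rook on e1.
King squares — g1: attacked by Re1; g2: attacked by Bh3; h2: attacked by Nf3.
Black has no legal moves → checkmate.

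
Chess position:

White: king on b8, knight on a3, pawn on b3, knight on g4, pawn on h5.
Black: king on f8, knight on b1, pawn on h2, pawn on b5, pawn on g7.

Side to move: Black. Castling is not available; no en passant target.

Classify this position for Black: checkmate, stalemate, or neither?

Black to move; black king on f8.
In check: no.
Legal moves for Black: Kg8, Ke8, Kf7, Ke7, Nc3, Nxa3, Nd2, g6, b4, h1=Q, h1=R, h1=B, h1=N, g5.
Black has 14 legal moves and is not in check → neither.

neither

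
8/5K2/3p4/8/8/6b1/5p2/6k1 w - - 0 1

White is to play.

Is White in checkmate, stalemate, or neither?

neither

White to move; white king on f7.
In check: no.
Legal moves for White: Kg8, Kf8, Ke8, Kg7, Ke7, Kg6, Kf6, Ke6.
White has 8 legal moves and is not in check → neither.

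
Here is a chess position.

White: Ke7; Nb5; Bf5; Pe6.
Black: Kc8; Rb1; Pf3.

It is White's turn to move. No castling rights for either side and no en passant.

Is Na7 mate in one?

After Na7: black king on c8; in check: yes, from the white knight on a7.
Black has 3 legal replies: Kb8, Kc7, Kb7.
In check but a legal move exists → not checkmate.

no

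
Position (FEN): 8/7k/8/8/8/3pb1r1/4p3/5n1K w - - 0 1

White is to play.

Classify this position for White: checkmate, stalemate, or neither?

White to move; white king on h1.
In check: no.
King squares — g1: attacked by Be3; g2: attacked by Rg3; h2: attacked by Nf1.
Legal moves for White: none.
Not in check and no legal moves → stalemate.

stalemate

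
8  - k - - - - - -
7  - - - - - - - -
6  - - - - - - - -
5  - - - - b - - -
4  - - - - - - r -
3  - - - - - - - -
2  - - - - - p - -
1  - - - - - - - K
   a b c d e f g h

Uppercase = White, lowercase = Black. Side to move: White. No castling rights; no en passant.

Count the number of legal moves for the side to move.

0

White to move; king on h1.
In check: no.
Legal moves: none.
Count: 0.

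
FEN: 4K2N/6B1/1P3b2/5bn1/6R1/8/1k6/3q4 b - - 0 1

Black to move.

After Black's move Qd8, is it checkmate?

After Qd8: white king on e8; in check: yes, from the black queen on d8.
King squares — d7: attacked by Bf5; e7: attacked by Bf6; f7: attacked by Ng5; d8: attacked by Bf6; f8: attacked by Qd8.
White has no legal moves → checkmate.

yes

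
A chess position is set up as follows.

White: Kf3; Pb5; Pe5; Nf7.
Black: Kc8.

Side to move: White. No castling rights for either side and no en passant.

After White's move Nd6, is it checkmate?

no

After Nd6: black king on c8; in check: yes, from the white knight on d6.
Black has 4 legal replies: Kd8, Kb8, Kd7, Kc7.
In check but a legal move exists → not checkmate.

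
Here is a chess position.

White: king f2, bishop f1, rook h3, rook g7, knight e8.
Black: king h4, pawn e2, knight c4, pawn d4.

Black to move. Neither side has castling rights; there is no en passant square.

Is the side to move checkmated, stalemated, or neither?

Black to move; black king on h4.
In check: yes, from the white rook on h3.
King squares — g3: attacked by Kf2; h3: attacked by Bf1; g4: attacked by Rg7; g5: attacked by Rg7; h5: attacked by Rh3.
Legal moves for Black: none.
In check with no legal moves → checkmate.

checkmate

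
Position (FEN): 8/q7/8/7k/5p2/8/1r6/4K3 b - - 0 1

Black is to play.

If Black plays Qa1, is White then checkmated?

yes

After Qa1: white king on e1; in check: yes, from the black queen on a1.
King squares — d1: attacked by Qa1; f1: attacked by Qa1; d2: attacked by Rb2; e2: attacked by Rb2; f2: attacked by Rb2.
White has no legal moves → checkmate.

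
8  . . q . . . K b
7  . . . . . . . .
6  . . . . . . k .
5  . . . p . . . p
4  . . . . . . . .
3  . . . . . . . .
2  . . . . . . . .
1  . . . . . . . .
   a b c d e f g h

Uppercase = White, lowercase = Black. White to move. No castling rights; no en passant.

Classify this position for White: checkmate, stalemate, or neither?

checkmate

White to move; white king on g8.
In check: yes, from the black queen on c8.
King squares — f7: attacked by Kg6; g7: attacked by Kg6; h7: attacked by Kg6; f8: attacked by Qc8; h8: attacked by Qc8.
Legal moves for White: none.
In check with no legal moves → checkmate.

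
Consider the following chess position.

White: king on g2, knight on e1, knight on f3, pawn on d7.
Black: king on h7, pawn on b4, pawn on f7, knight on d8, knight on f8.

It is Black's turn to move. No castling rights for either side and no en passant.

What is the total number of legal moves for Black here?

Black to move; king on h7.
In check: no.
Legal moves: Nxd7, Ng6, Nfe6, Nb7, Nde6, Nc6, Kh8, Kg8, Kg7, Kh6, Kg6, f6, b3, f5.
Count: 14.

14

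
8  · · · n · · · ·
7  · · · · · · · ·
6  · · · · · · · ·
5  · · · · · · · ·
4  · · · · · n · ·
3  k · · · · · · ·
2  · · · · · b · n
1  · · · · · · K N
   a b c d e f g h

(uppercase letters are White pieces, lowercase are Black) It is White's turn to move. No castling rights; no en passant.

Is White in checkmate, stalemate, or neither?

White to move; white king on g1.
In check: yes, from the black bishop on f2.
King squares — f1: attacked by Nh2; h1: own knight; f2: available; g2: attacked by Nf4; h2: available.
Legal moves for White: Kxh2, Kxf2, Nxf2.
White is in check but has 3 legal moves → neither.

neither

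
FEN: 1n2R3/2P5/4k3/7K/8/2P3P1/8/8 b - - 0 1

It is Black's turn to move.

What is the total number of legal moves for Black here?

Black to move; king on e6.
In check: yes, from the white rook on e8.
Legal moves: Kf7, Kd7, Kf6, Kd6, Kf5, Kd5.
Count: 6.

6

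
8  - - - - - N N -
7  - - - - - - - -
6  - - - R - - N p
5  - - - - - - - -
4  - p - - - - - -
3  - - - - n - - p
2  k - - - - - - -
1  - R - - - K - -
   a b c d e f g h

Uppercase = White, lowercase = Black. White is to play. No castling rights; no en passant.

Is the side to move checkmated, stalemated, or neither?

neither

White to move; white king on f1.
In check: yes, from the black knight on e3.
Legal moves for White: Kf2, Ke2, Kg1, Ke1.
White is in check but has 4 legal moves → neither.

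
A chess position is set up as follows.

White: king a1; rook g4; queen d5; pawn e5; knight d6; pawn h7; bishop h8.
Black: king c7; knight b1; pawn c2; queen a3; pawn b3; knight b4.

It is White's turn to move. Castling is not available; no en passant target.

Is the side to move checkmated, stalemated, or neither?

checkmate

White to move; white king on a1.
In check: yes, from the black queen on a3.
King squares — b1: attacked by Pc2; a2: attacked by Qa3; b2: attacked by Qa3.
Legal moves for White: none.
In check with no legal moves → checkmate.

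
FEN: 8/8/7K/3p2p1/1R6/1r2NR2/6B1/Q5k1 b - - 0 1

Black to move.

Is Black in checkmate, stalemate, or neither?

neither

Black to move; black king on g1.
In check: yes, from the white queen on a1.
King squares — f1: attacked by Qa1; h1: attacked by Qa1; f2: attacked by Rf3; g2: attacked by Ne3; h2: available.
Legal moves for Black: Kh2, Rb1.
Black is in check but has 2 legal moves → neither.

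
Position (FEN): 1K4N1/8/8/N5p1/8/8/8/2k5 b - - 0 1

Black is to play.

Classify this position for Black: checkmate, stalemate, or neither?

neither

Black to move; black king on c1.
In check: no.
Legal moves for Black: Kd2, Kc2, Kb2, Kd1, Kb1, g4.
Black has 6 legal moves and is not in check → neither.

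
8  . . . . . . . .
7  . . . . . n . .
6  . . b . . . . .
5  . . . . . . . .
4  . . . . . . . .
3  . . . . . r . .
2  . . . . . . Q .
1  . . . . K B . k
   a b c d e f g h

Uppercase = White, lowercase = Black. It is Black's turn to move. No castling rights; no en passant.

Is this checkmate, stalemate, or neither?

checkmate

Black to move; black king on h1.
In check: yes, from the white queen on g2.
King squares — g1: attacked by Qg2; g2: attacked by Bf1; h2: attacked by Qg2.
Legal moves for Black: none.
In check with no legal moves → checkmate.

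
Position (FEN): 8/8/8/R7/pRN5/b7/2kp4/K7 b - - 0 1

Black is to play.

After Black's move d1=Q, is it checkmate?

no

After d1=Q: white king on a1; in check: yes, from the black queen on d1.
White has 2 legal replies: Ka2, Rb1.
In check but a legal move exists → not checkmate.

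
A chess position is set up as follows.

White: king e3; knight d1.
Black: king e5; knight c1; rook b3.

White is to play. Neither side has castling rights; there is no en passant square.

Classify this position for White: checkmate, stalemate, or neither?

White to move; white king on e3.
In check: yes, from the black rook on b3.
King squares — d2: available; e2: attacked by Nc1; f2: available; d3: attacked by Nc1; f3: attacked by Rb3; d4: attacked by Ke5; e4: attacked by Ke5; f4: attacked by Ke5.
Legal moves for White: Kf2, Kd2, Nc3.
White is in check but has 3 legal moves → neither.

neither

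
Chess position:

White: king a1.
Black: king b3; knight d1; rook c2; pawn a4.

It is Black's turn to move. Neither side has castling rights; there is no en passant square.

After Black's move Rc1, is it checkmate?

yes

After Rc1: white king on a1; in check: yes, from the black rook on c1.
King squares — b1: attacked by Rc1; a2: attacked by Kb3; b2: attacked by Nd1.
White has no legal moves → checkmate.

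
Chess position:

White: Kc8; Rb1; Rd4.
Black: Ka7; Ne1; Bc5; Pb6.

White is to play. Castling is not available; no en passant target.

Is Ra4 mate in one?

yes

After Ra4: black king on a7; in check: yes, from the white rook on a4.
King squares — a6: attacked by Ra4; b6: own pawn; b7: attacked by Kc8; a8: attacked by Ra4; b8: attacked by Kc8.
Black has no legal moves → checkmate.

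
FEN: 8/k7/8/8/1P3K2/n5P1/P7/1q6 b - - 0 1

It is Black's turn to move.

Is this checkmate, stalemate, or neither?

Black to move; black king on a7.
In check: no.
Legal moves for Black include: Kb8, Ka8, Kb7, Kb6, Ka6, Nb5, Nc4, Nc2, Qh7, Qg6, Qf5+, Qe4+, Qxb4+, Qd3, Qb3, Qc2, Qb2, Qxa2, ... (list truncated; more exist).
Black has legal moves and is not in check → neither.

neither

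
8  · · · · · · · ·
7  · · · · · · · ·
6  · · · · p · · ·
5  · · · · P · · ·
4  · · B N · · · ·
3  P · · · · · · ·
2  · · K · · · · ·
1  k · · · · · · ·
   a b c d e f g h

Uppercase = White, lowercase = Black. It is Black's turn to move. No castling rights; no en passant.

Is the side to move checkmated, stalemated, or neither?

Black to move; black king on a1.
In check: no.
King squares — b1: attacked by Kc2; a2: attacked by Bc4; b2: attacked by Kc2.
Legal moves for Black: none.
Not in check and no legal moves → stalemate.

stalemate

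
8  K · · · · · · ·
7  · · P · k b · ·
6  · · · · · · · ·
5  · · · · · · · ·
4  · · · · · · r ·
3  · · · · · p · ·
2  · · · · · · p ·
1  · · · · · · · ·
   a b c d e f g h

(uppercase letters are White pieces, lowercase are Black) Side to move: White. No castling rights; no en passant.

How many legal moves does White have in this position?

7

White to move; king on a8.
In check: no.
Legal moves: Kb8, Kb7, Ka7, c8=Q, c8=R, c8=B, c8=N+.
Count: 7.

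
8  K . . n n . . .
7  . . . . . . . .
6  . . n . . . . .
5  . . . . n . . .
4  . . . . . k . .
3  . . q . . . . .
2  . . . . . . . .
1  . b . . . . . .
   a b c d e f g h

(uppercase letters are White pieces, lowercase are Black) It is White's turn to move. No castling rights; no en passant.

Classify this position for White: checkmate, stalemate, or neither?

White to move; white king on a8.
In check: no.
King squares — a7: attacked by Nc6; b7: attacked by Nd8; b8: attacked by Nc6.
Legal moves for White: none.
Not in check and no legal moves → stalemate.

stalemate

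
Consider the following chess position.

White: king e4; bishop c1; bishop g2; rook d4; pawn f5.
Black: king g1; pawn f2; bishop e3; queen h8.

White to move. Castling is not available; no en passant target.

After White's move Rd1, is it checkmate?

After Rd1: black king on g1; in check: yes, from the white rook on d1.
Black has 6 legal replies: Kh2, Kxg2, f1=Q, f1=R, f1=B, f1=N.
In check but a legal move exists → not checkmate.

no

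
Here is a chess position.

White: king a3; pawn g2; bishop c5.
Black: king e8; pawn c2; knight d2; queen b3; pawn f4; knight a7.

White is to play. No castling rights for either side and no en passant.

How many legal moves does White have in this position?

0

White to move; king on a3.
In check: yes, from the black queen on b3.
Legal moves: none.
Count: 0.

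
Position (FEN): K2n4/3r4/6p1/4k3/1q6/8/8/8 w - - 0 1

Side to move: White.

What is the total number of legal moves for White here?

0

White to move; king on a8.
In check: no.
Legal moves: none.
Count: 0.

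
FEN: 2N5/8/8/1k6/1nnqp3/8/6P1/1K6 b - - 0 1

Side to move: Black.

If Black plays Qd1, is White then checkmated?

After Qd1: white king on b1; in check: yes, from the black queen on d1.
King squares — a1: attacked by Qd1; c1: attacked by Qd1; a2: attacked by Nb4; b2: attacked by Nc4; c2: attacked by Qd1.
White has no legal moves → checkmate.

yes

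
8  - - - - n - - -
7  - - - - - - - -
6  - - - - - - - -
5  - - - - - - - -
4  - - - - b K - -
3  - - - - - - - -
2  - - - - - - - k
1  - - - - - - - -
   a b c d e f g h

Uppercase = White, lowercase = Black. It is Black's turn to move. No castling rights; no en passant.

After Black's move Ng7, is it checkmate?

After Ng7: white king on f4; in check: no.
White is not in check, so this cannot be checkmate.

no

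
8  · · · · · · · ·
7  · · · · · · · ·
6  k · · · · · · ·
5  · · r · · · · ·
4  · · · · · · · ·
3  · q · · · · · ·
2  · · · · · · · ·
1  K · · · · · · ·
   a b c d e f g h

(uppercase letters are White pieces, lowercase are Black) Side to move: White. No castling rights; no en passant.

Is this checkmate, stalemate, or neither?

White to move; white king on a1.
In check: no.
King squares — b1: attacked by Qb3; a2: attacked by Qb3; b2: attacked by Qb3.
Legal moves for White: none.
Not in check and no legal moves → stalemate.

stalemate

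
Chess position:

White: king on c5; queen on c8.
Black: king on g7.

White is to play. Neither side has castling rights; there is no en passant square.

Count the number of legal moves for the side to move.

24

White to move; king on c5.
In check: no.
Legal moves: Qh8+, Qg8+, Qf8+, Qe8, Qd8, Qb8, Qa8, Qd7+, Qc7+, Qb7+, Qe6, Qc6, Qa6, Qf5, Qg4+, Qh3, Kd6, Kc6, Kb6, Kd5, Kb5, Kd4, Kc4, Kb4.
Count: 24.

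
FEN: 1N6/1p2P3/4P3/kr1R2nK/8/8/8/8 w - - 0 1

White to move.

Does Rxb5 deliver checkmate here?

no

After Rxb5: black king on a5; in check: yes, from the white rook on b5.
Black has 2 legal replies: Kxb5, Ka4.
In check but a legal move exists → not checkmate.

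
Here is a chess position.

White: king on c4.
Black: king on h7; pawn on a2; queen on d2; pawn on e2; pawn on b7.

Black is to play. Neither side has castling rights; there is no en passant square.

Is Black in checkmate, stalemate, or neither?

neither

Black to move; black king on h7.
In check: no.
Legal moves for Black include: Kh8, Kg8, Kg7, Kh6, Kg6, Qd8, Qd7, Qh6, Qd6, Qg5, Qd5+, Qa5, Qf4+, Qd4+, Qb4+, Qe3, Qd3+, Qc3+, ... (list truncated; more exist).
Black has legal moves and is not in check → neither.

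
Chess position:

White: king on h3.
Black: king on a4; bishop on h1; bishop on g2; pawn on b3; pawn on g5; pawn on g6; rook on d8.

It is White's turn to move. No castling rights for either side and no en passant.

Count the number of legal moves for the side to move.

White to move; king on h3.
In check: yes, from the black bishop on g2.
Legal moves: Kg4, Kg3, Kh2.
Count: 3.

3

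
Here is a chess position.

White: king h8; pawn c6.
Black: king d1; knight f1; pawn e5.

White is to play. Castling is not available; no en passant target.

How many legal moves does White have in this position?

White to move; king on h8.
In check: no.
Legal moves: Kg8, Kh7, Kg7, c7.
Count: 4.

4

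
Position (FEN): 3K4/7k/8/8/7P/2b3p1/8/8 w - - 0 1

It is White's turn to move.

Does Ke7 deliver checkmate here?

After Ke7: black king on h7; in check: no.
Black is not in check, so this cannot be checkmate.

no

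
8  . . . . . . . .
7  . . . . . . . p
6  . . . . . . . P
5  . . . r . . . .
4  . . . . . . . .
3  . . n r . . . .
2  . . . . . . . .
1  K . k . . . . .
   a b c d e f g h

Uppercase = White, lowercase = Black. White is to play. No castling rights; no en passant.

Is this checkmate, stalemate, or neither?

stalemate

White to move; white king on a1.
In check: no.
King squares — b1: attacked by Kc1; a2: attacked by Nc3; b2: attacked by Kc1.
Legal moves for White: none.
Not in check and no legal moves → stalemate.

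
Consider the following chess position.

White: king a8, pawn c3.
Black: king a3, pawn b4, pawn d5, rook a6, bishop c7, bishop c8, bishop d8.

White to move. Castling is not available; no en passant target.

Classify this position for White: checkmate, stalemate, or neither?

White to move; white king on a8.
In check: yes, from the black rook on a6.
King squares — a7: attacked by Ra6; b7: attacked by Bc8; b8: attacked by Bc7.
Legal moves for White: none.
In check with no legal moves → checkmate.

checkmate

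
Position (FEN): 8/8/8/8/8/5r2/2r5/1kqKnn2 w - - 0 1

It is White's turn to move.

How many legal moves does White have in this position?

0

White to move; king on d1.
In check: yes, from the black queen on c1.
Legal moves: none.
Count: 0.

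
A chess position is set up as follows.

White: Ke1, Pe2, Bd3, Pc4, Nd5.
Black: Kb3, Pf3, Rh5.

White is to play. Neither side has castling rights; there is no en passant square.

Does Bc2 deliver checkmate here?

After Bc2: black king on b3; in check: yes, from the white bishop on c2.
Black has 5 legal replies: Kxc4, Ka3, Kxc2, Kb2, Ka2.
In check but a legal move exists → not checkmate.

no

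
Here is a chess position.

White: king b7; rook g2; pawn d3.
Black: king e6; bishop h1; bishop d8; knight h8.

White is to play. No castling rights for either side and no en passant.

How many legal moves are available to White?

7

White to move; king on b7.
In check: no.
Legal moves: Kc8, Kb8, Ka8, Ka7, Kc6, Ka6, d4.
Count: 7.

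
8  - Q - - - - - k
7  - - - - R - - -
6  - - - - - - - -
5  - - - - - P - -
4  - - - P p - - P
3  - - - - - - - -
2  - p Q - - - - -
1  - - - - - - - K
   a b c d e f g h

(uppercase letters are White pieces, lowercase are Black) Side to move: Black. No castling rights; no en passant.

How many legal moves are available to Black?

Black to move; king on h8.
In check: yes, from the white queen on b8.
Legal moves: none.
Count: 0.

0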